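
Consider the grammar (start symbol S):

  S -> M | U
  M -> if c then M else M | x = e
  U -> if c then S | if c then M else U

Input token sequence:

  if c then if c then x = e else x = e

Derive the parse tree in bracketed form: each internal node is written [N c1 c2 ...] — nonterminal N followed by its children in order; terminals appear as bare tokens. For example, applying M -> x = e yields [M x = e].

S
U
if c then S
if c then M
if c then if c then M else M
if c then if c then x = e else M
if c then if c then x = e else x = e

[S [U if c then [S [M if c then [M x = e] else [M x = e]]]]]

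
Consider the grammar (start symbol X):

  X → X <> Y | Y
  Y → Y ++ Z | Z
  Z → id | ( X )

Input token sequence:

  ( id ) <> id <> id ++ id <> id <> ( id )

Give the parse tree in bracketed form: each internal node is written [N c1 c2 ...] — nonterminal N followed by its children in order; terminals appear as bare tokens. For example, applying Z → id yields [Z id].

X
X <> Y
X <> Y <> Y
X <> Y <> Y <> Y
X <> Y <> Y <> Y <> Y
Y <> Y <> Y <> Y <> Y
Z <> Y <> Y <> Y <> Y
( X ) <> Y <> Y <> Y <> Y
( Y ) <> Y <> Y <> Y <> Y
( Z ) <> Y <> Y <> Y <> Y
( id ) <> Y <> Y <> Y <> Y
( id ) <> Z <> Y <> Y <> Y
( id ) <> id <> Y <> Y <> Y
( id ) <> id <> Y ++ Z <> Y <> Y
( id ) <> id <> Z ++ Z <> Y <> Y
( id ) <> id <> id ++ Z <> Y <> Y
( id ) <> id <> id ++ id <> Y <> Y
( id ) <> id <> id ++ id <> Z <> Y
( id ) <> id <> id ++ id <> id <> Y
( id ) <> id <> id ++ id <> id <> Z
( id ) <> id <> id ++ id <> id <> ( X )
( id ) <> id <> id ++ id <> id <> ( Y )
( id ) <> id <> id ++ id <> id <> ( Z )
( id ) <> id <> id ++ id <> id <> ( id )

[X [X [X [X [X [Y [Z ( [X [Y [Z id]]] )]]] <> [Y [Z id]]] <> [Y [Y [Z id]] ++ [Z id]]] <> [Y [Z id]]] <> [Y [Z ( [X [Y [Z id]]] )]]]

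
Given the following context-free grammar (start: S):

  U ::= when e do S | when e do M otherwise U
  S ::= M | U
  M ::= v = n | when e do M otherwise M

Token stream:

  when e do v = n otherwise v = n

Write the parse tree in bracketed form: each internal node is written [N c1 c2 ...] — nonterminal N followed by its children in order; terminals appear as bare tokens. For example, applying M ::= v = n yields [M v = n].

[S [M when e do [M v = n] otherwise [M v = n]]]

S
M
when e do M otherwise M
when e do v = n otherwise M
when e do v = n otherwise v = n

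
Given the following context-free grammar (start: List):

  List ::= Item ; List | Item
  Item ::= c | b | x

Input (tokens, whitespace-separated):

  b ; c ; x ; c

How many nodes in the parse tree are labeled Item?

[List [Item b] ; [List [Item c] ; [List [Item x] ; [List [Item c]]]]]

4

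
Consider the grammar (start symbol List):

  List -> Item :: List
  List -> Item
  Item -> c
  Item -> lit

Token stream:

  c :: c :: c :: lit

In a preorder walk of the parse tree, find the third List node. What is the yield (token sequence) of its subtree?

[List [Item c] :: [List [Item c] :: [List [Item c] :: [List [Item lit]]]]]

c :: lit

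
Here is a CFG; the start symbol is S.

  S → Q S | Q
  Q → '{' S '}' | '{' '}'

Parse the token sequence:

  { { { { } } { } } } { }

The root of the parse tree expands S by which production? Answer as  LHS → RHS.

S → Q S

[S [Q { [S [Q { [S [Q { [S [Q { }]] }] [S [Q { }]]] }]] }] [S [Q { }]]]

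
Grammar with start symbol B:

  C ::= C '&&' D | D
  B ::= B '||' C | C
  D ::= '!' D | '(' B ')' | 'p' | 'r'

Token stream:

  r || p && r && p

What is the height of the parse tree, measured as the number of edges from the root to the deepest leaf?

[B [B [C [D r]]] || [C [C [C [D p]] && [D r]] && [D p]]]

5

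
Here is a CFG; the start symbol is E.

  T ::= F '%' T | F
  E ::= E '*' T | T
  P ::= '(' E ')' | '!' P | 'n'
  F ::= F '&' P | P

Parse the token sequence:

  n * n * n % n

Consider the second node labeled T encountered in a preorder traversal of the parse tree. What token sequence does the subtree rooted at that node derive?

n

[E [E [E [T [F [P n]]]] * [T [F [P n]]]] * [T [F [P n]] % [T [F [P n]]]]]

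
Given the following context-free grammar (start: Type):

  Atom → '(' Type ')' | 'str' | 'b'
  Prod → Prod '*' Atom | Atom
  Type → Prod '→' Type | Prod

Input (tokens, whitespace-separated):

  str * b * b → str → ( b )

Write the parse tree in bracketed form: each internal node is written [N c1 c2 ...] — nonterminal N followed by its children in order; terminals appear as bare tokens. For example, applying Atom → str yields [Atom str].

Type
Prod → Type
Prod * Atom → Type
Prod * Atom * Atom → Type
Atom * Atom * Atom → Type
str * Atom * Atom → Type
str * b * Atom → Type
str * b * b → Type
str * b * b → Prod → Type
str * b * b → Atom → Type
str * b * b → str → Type
str * b * b → str → Prod
str * b * b → str → Atom
str * b * b → str → ( Type )
str * b * b → str → ( Prod )
str * b * b → str → ( Atom )
str * b * b → str → ( b )

[Type [Prod [Prod [Prod [Atom str]] * [Atom b]] * [Atom b]] → [Type [Prod [Atom str]] → [Type [Prod [Atom ( [Type [Prod [Atom b]]] )]]]]]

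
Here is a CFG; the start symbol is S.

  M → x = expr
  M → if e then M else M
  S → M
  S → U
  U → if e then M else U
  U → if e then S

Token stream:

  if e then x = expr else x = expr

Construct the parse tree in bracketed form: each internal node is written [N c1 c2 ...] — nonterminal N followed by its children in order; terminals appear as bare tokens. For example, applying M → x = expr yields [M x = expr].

S
M
if e then M else M
if e then x = expr else M
if e then x = expr else x = expr

[S [M if e then [M x = expr] else [M x = expr]]]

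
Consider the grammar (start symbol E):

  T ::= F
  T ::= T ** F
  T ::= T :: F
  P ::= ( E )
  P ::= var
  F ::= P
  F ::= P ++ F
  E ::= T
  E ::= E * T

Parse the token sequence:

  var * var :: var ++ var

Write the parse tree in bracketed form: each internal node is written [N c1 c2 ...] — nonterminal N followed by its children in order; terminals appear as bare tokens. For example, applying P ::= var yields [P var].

E
E * T
T * T
F * T
P * T
var * T
var * T :: F
var * F :: F
var * P :: F
var * var :: F
var * var :: P ++ F
var * var :: var ++ F
var * var :: var ++ P
var * var :: var ++ var

[E [E [T [F [P var]]]] * [T [T [F [P var]]] :: [F [P var] ++ [F [P var]]]]]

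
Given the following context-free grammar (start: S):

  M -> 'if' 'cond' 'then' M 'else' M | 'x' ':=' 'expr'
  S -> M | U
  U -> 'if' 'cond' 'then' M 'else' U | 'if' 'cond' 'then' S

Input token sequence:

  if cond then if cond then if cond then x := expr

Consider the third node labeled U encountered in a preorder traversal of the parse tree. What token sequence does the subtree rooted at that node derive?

if cond then x := expr

[S [U if cond then [S [U if cond then [S [U if cond then [S [M x := expr]]]]]]]]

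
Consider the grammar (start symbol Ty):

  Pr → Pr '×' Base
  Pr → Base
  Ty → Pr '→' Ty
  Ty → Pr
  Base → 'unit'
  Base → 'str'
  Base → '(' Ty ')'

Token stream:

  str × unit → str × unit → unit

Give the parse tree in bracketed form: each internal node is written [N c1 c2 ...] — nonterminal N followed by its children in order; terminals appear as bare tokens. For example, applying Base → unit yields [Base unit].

[Ty [Pr [Pr [Base str]] × [Base unit]] → [Ty [Pr [Pr [Base str]] × [Base unit]] → [Ty [Pr [Base unit]]]]]

Ty
Pr → Ty
Pr × Base → Ty
Base × Base → Ty
str × Base → Ty
str × unit → Ty
str × unit → Pr → Ty
str × unit → Pr × Base → Ty
str × unit → Base × Base → Ty
str × unit → str × Base → Ty
str × unit → str × unit → Ty
str × unit → str × unit → Pr
str × unit → str × unit → Base
str × unit → str × unit → unit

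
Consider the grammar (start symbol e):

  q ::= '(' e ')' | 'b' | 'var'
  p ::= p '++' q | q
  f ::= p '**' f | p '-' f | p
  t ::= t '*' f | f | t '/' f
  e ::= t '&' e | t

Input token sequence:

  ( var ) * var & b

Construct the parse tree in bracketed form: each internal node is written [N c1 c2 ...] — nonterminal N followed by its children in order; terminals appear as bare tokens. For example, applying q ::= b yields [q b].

e
t & e
t * f & e
f * f & e
p * f & e
q * f & e
( e ) * f & e
( t ) * f & e
( f ) * f & e
( p ) * f & e
( q ) * f & e
( var ) * f & e
( var ) * p & e
( var ) * q & e
( var ) * var & e
( var ) * var & t
( var ) * var & f
( var ) * var & p
( var ) * var & q
( var ) * var & b

[e [t [t [f [p [q ( [e [t [f [p [q var]]]]] )]]]] * [f [p [q var]]]] & [e [t [f [p [q b]]]]]]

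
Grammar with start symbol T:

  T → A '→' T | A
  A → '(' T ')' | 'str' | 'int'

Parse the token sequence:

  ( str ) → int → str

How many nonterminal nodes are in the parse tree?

[T [A ( [T [A str]] )] → [T [A int] → [T [A str]]]]

8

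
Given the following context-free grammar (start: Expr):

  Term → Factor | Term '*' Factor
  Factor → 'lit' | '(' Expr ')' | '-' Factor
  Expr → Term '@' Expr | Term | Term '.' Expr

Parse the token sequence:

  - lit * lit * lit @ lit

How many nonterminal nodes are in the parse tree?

11

[Expr [Term [Term [Term [Factor - [Factor lit]]] * [Factor lit]] * [Factor lit]] @ [Expr [Term [Factor lit]]]]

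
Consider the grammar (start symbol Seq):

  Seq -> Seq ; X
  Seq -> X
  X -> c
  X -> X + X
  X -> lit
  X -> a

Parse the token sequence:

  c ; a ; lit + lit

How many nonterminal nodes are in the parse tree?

[Seq [Seq [Seq [X c]] ; [X a]] ; [X [X lit] + [X lit]]]

8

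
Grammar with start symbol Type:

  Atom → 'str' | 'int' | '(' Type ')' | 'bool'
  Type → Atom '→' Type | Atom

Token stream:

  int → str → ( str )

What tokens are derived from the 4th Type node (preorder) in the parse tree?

[Type [Atom int] → [Type [Atom str] → [Type [Atom ( [Type [Atom str]] )]]]]

str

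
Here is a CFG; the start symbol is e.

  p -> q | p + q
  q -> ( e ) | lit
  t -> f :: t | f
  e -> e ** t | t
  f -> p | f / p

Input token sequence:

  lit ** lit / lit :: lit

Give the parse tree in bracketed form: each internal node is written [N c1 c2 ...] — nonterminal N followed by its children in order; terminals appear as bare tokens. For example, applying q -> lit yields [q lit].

[e [e [t [f [p [q lit]]]]] ** [t [f [f [p [q lit]]] / [p [q lit]]] :: [t [f [p [q lit]]]]]]

e
e ** t
t ** t
f ** t
p ** t
q ** t
lit ** t
lit ** f :: t
lit ** f / p :: t
lit ** p / p :: t
lit ** q / p :: t
lit ** lit / p :: t
lit ** lit / q :: t
lit ** lit / lit :: t
lit ** lit / lit :: f
lit ** lit / lit :: p
lit ** lit / lit :: q
lit ** lit / lit :: lit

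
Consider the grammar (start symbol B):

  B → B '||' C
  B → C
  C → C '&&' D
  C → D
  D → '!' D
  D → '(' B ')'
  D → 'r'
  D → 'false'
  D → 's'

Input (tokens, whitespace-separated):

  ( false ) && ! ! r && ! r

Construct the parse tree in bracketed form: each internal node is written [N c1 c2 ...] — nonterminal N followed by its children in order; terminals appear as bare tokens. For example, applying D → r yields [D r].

[B [C [C [C [D ( [B [C [D false]]] )]] && [D ! [D ! [D r]]]] && [D ! [D r]]]]

B
C
C && D
C && D && D
D && D && D
( B ) && D && D
( C ) && D && D
( D ) && D && D
( false ) && D && D
( false ) && ! D && D
( false ) && ! ! D && D
( false ) && ! ! r && D
( false ) && ! ! r && ! D
( false ) && ! ! r && ! r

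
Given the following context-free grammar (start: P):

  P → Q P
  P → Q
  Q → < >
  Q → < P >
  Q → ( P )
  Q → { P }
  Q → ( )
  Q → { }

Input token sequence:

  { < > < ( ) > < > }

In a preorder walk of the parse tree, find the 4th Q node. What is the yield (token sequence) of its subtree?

( )

[P [Q { [P [Q < >] [P [Q < [P [Q ( )]] >] [P [Q < >]]]] }]]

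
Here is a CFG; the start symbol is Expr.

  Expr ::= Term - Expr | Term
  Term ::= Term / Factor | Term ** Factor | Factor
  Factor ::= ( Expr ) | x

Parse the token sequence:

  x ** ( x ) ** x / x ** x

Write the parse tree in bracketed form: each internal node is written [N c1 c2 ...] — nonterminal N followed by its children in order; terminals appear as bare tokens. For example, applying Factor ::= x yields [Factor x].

Expr
Term
Term ** Factor
Term / Factor ** Factor
Term ** Factor / Factor ** Factor
Term ** Factor ** Factor / Factor ** Factor
Factor ** Factor ** Factor / Factor ** Factor
x ** Factor ** Factor / Factor ** Factor
x ** ( Expr ) ** Factor / Factor ** Factor
x ** ( Term ) ** Factor / Factor ** Factor
x ** ( Factor ) ** Factor / Factor ** Factor
x ** ( x ) ** Factor / Factor ** Factor
x ** ( x ) ** x / Factor ** Factor
x ** ( x ) ** x / x ** Factor
x ** ( x ) ** x / x ** x

[Expr [Term [Term [Term [Term [Term [Factor x]] ** [Factor ( [Expr [Term [Factor x]]] )]] ** [Factor x]] / [Factor x]] ** [Factor x]]]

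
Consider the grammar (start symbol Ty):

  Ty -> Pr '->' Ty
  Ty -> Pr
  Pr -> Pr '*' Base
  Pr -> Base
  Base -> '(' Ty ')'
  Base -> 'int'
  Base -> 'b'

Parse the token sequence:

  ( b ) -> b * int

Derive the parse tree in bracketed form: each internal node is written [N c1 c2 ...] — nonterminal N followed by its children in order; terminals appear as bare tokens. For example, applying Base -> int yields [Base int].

[Ty [Pr [Base ( [Ty [Pr [Base b]]] )]] -> [Ty [Pr [Pr [Base b]] * [Base int]]]]

Ty
Pr -> Ty
Base -> Ty
( Ty ) -> Ty
( Pr ) -> Ty
( Base ) -> Ty
( b ) -> Ty
( b ) -> Pr
( b ) -> Pr * Base
( b ) -> Base * Base
( b ) -> b * Base
( b ) -> b * int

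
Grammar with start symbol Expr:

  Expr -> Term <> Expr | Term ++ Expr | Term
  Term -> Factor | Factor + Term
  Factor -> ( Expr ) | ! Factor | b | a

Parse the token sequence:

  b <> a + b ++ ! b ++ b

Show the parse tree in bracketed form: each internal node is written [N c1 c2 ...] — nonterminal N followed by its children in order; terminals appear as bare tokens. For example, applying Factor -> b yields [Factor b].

Expr
Term <> Expr
Factor <> Expr
b <> Expr
b <> Term ++ Expr
b <> Factor + Term ++ Expr
b <> a + Term ++ Expr
b <> a + Factor ++ Expr
b <> a + b ++ Expr
b <> a + b ++ Term ++ Expr
b <> a + b ++ Factor ++ Expr
b <> a + b ++ ! Factor ++ Expr
b <> a + b ++ ! b ++ Expr
b <> a + b ++ ! b ++ Term
b <> a + b ++ ! b ++ Factor
b <> a + b ++ ! b ++ b

[Expr [Term [Factor b]] <> [Expr [Term [Factor a] + [Term [Factor b]]] ++ [Expr [Term [Factor ! [Factor b]]] ++ [Expr [Term [Factor b]]]]]]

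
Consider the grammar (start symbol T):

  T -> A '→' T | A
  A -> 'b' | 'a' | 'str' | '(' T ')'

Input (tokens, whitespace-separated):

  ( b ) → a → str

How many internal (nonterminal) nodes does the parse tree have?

8

[T [A ( [T [A b]] )] → [T [A a] → [T [A str]]]]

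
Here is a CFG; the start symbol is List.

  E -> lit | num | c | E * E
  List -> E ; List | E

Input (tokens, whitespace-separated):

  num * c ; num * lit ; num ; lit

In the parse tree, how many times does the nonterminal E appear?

8

[List [E [E num] * [E c]] ; [List [E [E num] * [E lit]] ; [List [E num] ; [List [E lit]]]]]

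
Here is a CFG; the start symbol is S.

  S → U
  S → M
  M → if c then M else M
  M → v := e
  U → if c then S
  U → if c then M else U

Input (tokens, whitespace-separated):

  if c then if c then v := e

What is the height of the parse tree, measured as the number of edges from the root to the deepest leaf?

[S [U if c then [S [U if c then [S [M v := e]]]]]]

6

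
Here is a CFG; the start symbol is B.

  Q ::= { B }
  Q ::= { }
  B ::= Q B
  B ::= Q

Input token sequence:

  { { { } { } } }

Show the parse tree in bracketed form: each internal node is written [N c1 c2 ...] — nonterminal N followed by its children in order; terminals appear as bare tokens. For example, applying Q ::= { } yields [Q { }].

[B [Q { [B [Q { [B [Q { }] [B [Q { }]]] }]] }]]

B
Q
{ B }
{ Q }
{ { B } }
{ { Q B } }
{ { { } B } }
{ { { } Q } }
{ { { } { } } }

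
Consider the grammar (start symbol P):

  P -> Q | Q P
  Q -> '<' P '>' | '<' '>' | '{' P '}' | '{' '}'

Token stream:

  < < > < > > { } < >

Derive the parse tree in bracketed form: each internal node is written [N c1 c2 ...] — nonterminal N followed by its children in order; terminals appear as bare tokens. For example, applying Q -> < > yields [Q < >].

P
Q P
< P > P
< Q P > P
< < > P > P
< < > Q > P
< < > < > > P
< < > < > > Q P
< < > < > > { } P
< < > < > > { } Q
< < > < > > { } < >

[P [Q < [P [Q < >] [P [Q < >]]] >] [P [Q { }] [P [Q < >]]]]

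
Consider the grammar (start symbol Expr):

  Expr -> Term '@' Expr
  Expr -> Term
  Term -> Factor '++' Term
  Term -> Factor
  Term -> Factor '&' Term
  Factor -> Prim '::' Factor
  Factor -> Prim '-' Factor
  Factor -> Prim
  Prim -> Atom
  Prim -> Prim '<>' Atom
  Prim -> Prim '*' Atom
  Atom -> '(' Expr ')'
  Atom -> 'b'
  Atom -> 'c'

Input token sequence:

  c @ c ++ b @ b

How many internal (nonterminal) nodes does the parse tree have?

19

[Expr [Term [Factor [Prim [Atom c]]]] @ [Expr [Term [Factor [Prim [Atom c]]] ++ [Term [Factor [Prim [Atom b]]]]] @ [Expr [Term [Factor [Prim [Atom b]]]]]]]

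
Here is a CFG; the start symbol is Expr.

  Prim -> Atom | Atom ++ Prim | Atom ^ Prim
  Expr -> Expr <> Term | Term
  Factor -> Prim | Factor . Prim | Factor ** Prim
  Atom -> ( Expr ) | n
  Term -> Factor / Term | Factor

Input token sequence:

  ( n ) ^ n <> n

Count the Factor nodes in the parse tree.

3

[Expr [Expr [Term [Factor [Prim [Atom ( [Expr [Term [Factor [Prim [Atom n]]]]] )] ^ [Prim [Atom n]]]]]] <> [Term [Factor [Prim [Atom n]]]]]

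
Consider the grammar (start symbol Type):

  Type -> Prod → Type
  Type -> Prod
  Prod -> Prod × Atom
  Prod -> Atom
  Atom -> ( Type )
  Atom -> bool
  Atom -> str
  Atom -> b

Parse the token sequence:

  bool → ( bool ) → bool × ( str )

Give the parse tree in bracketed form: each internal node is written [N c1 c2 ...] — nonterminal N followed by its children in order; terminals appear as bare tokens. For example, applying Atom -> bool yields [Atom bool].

Type
Prod → Type
Atom → Type
bool → Type
bool → Prod → Type
bool → Atom → Type
bool → ( Type ) → Type
bool → ( Prod ) → Type
bool → ( Atom ) → Type
bool → ( bool ) → Type
bool → ( bool ) → Prod
bool → ( bool ) → Prod × Atom
bool → ( bool ) → Atom × Atom
bool → ( bool ) → bool × Atom
bool → ( bool ) → bool × ( Type )
bool → ( bool ) → bool × ( Prod )
bool → ( bool ) → bool × ( Atom )
bool → ( bool ) → bool × ( str )

[Type [Prod [Atom bool]] → [Type [Prod [Atom ( [Type [Prod [Atom bool]]] )]] → [Type [Prod [Prod [Atom bool]] × [Atom ( [Type [Prod [Atom str]]] )]]]]]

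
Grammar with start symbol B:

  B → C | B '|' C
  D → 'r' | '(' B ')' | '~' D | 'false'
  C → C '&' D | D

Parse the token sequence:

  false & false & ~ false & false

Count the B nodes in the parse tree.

1

[B [C [C [C [C [D false]] & [D false]] & [D ~ [D false]]] & [D false]]]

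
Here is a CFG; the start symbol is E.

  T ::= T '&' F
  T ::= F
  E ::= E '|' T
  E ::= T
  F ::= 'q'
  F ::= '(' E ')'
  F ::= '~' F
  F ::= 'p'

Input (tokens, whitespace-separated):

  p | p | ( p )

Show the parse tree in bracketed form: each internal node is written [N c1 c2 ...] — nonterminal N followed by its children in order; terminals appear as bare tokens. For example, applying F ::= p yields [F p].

[E [E [E [T [F p]]] | [T [F p]]] | [T [F ( [E [T [F p]]] )]]]

E
E | T
E | T | T
T | T | T
F | T | T
p | T | T
p | F | T
p | p | T
p | p | F
p | p | ( E )
p | p | ( T )
p | p | ( F )
p | p | ( p )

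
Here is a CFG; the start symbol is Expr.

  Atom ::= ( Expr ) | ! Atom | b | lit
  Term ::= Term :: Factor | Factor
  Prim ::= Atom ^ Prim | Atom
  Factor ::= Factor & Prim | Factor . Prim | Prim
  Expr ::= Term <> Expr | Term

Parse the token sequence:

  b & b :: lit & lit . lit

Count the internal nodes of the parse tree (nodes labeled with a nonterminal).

18

[Expr [Term [Term [Factor [Factor [Prim [Atom b]]] & [Prim [Atom b]]]] :: [Factor [Factor [Factor [Prim [Atom lit]]] & [Prim [Atom lit]]] . [Prim [Atom lit]]]]]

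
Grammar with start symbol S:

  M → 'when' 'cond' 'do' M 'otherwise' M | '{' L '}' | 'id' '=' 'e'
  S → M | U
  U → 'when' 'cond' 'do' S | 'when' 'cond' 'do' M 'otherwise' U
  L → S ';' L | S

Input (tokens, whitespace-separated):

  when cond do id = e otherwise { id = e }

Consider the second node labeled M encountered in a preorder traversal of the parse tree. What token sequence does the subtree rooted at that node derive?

id = e

[S [M when cond do [M id = e] otherwise [M { [L [S [M id = e]]] }]]]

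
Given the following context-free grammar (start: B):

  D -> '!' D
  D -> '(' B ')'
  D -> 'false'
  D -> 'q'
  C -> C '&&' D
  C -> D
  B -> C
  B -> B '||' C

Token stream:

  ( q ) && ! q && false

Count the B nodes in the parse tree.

[B [C [C [C [D ( [B [C [D q]]] )]] && [D ! [D q]]] && [D false]]]

2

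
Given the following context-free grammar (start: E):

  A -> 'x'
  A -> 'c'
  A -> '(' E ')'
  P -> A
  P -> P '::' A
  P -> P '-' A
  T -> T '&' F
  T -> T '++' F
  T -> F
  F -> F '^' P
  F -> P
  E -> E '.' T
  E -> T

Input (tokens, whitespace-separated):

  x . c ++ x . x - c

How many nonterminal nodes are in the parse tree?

[E [E [E [T [F [P [A x]]]]] . [T [T [F [P [A c]]]] ++ [F [P [A x]]]]] . [T [F [P [P [A x]] - [A c]]]]]

21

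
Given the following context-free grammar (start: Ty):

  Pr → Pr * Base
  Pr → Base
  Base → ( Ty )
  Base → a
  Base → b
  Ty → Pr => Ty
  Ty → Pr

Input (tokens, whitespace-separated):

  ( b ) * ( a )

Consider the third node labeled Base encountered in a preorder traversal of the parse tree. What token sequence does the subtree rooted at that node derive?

( a )

[Ty [Pr [Pr [Base ( [Ty [Pr [Base b]]] )]] * [Base ( [Ty [Pr [Base a]]] )]]]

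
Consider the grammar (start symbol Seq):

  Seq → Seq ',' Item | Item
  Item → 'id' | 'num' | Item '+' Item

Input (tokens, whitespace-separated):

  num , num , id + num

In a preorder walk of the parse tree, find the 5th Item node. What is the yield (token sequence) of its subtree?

num

[Seq [Seq [Seq [Item num]] , [Item num]] , [Item [Item id] + [Item num]]]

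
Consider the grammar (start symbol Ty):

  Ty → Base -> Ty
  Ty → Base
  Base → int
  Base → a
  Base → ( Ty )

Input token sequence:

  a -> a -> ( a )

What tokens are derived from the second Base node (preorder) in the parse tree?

[Ty [Base a] -> [Ty [Base a] -> [Ty [Base ( [Ty [Base a]] )]]]]

a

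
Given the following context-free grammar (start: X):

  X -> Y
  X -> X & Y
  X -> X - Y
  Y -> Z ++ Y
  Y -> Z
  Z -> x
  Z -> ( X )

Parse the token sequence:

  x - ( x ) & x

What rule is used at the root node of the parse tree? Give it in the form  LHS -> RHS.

X -> X & Y

[X [X [X [Y [Z x]]] - [Y [Z ( [X [Y [Z x]]] )]]] & [Y [Z x]]]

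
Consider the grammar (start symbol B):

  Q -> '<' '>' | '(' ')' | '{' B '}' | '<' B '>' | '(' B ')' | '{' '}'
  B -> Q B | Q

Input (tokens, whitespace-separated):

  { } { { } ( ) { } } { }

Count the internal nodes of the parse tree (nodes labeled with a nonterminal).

[B [Q { }] [B [Q { [B [Q { }] [B [Q ( )] [B [Q { }]]]] }] [B [Q { }]]]]

12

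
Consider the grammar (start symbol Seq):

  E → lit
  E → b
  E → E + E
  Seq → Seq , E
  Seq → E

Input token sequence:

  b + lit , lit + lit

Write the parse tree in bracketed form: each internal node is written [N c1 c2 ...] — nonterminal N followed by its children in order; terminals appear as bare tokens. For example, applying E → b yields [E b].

[Seq [Seq [E [E b] + [E lit]]] , [E [E lit] + [E lit]]]

Seq
Seq , E
E , E
E + E , E
b + E , E
b + lit , E
b + lit , E + E
b + lit , lit + E
b + lit , lit + lit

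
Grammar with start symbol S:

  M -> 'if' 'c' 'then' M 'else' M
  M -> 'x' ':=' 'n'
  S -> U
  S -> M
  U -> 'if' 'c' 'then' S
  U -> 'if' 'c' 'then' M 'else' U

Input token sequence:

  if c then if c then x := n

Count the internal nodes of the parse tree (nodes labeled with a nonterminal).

[S [U if c then [S [U if c then [S [M x := n]]]]]]

6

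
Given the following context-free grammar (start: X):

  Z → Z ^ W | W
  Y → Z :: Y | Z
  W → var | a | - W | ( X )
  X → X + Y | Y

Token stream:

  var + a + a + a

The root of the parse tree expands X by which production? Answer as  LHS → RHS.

[X [X [X [X [Y [Z [W var]]]] + [Y [Z [W a]]]] + [Y [Z [W a]]]] + [Y [Z [W a]]]]

X → X + Y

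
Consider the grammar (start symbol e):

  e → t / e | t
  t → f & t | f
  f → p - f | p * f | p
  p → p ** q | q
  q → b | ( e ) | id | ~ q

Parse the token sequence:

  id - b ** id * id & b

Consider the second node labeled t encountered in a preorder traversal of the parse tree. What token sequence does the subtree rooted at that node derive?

[e [t [f [p [q id]] - [f [p [p [q b]] ** [q id]] * [f [p [q id]]]]] & [t [f [p [q b]]]]]]

b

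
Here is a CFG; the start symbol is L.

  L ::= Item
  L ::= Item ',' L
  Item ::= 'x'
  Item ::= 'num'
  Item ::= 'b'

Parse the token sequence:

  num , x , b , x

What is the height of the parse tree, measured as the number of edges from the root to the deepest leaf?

[L [Item num] , [L [Item x] , [L [Item b] , [L [Item x]]]]]

5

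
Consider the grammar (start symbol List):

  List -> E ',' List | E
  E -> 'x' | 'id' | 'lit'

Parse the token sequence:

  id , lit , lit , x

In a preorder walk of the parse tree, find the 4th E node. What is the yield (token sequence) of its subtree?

[List [E id] , [List [E lit] , [List [E lit] , [List [E x]]]]]

x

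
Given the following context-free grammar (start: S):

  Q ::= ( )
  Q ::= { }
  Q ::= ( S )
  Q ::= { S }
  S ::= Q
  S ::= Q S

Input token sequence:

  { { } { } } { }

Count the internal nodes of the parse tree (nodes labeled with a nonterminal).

[S [Q { [S [Q { }] [S [Q { }]]] }] [S [Q { }]]]

8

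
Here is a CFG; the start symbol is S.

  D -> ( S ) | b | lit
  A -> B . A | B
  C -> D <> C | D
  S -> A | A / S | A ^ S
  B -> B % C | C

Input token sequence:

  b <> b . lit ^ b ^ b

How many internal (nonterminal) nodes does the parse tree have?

21

[S [A [B [C [D b] <> [C [D b]]]] . [A [B [C [D lit]]]]] ^ [S [A [B [C [D b]]]] ^ [S [A [B [C [D b]]]]]]]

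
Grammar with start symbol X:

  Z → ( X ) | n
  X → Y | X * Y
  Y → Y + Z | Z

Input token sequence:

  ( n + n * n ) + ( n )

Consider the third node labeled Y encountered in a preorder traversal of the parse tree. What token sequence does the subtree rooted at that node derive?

n + n

[X [Y [Y [Z ( [X [X [Y [Y [Z n]] + [Z n]]] * [Y [Z n]]] )]] + [Z ( [X [Y [Z n]]] )]]]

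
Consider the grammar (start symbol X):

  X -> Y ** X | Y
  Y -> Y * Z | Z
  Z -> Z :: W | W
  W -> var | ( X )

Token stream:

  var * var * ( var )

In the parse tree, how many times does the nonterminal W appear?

[X [Y [Y [Y [Z [W var]]] * [Z [W var]]] * [Z [W ( [X [Y [Z [W var]]]] )]]]]

4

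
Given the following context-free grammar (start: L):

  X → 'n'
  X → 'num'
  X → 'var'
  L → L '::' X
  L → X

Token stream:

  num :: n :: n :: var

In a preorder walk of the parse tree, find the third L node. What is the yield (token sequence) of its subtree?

num :: n

[L [L [L [L [X num]] :: [X n]] :: [X n]] :: [X var]]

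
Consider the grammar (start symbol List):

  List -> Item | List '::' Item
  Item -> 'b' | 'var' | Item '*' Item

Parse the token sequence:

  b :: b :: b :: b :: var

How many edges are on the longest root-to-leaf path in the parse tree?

6

[List [List [List [List [List [Item b]] :: [Item b]] :: [Item b]] :: [Item b]] :: [Item var]]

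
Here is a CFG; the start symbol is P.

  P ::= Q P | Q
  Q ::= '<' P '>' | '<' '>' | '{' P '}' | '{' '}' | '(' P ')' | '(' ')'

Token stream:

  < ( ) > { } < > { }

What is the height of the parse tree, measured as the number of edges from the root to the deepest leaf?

5

[P [Q < [P [Q ( )]] >] [P [Q { }] [P [Q < >] [P [Q { }]]]]]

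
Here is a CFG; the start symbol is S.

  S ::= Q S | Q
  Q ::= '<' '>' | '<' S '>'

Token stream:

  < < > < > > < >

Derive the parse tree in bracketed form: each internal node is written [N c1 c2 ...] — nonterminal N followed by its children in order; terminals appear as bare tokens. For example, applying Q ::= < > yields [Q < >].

[S [Q < [S [Q < >] [S [Q < >]]] >] [S [Q < >]]]

S
Q S
< S > S
< Q S > S
< < > S > S
< < > Q > S
< < > < > > S
< < > < > > Q
< < > < > > < >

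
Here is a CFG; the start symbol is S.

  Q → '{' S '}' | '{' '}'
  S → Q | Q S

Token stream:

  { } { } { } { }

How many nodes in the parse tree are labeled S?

4

[S [Q { }] [S [Q { }] [S [Q { }] [S [Q { }]]]]]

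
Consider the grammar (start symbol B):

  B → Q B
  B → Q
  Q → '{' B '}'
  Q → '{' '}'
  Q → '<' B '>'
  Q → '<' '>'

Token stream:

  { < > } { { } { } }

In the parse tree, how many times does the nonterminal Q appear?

[B [Q { [B [Q < >]] }] [B [Q { [B [Q { }] [B [Q { }]]] }]]]

5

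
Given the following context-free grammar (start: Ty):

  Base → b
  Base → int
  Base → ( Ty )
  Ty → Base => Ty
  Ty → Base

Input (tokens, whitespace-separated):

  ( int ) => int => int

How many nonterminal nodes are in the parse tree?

[Ty [Base ( [Ty [Base int]] )] => [Ty [Base int] => [Ty [Base int]]]]

8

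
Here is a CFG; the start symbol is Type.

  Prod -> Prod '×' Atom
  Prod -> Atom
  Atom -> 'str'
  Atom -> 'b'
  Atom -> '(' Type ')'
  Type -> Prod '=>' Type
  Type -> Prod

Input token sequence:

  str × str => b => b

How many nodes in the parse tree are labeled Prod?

[Type [Prod [Prod [Atom str]] × [Atom str]] => [Type [Prod [Atom b]] => [Type [Prod [Atom b]]]]]

4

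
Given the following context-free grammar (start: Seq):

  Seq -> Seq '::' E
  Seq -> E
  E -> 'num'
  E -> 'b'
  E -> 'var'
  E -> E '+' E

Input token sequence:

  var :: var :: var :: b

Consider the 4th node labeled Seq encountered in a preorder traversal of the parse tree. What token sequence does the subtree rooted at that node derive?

[Seq [Seq [Seq [Seq [E var]] :: [E var]] :: [E var]] :: [E b]]

var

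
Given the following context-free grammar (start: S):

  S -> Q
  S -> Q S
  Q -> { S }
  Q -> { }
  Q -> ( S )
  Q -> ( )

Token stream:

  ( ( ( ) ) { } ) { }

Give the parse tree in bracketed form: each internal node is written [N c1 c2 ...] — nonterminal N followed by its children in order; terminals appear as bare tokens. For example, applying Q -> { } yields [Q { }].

S
Q S
( S ) S
( Q S ) S
( ( S ) S ) S
( ( Q ) S ) S
( ( ( ) ) S ) S
( ( ( ) ) Q ) S
( ( ( ) ) { } ) S
( ( ( ) ) { } ) Q
( ( ( ) ) { } ) { }

[S [Q ( [S [Q ( [S [Q ( )]] )] [S [Q { }]]] )] [S [Q { }]]]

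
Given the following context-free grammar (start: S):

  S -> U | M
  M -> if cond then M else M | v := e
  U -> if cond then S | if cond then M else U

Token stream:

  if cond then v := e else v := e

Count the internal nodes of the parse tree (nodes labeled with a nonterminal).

4

[S [M if cond then [M v := e] else [M v := e]]]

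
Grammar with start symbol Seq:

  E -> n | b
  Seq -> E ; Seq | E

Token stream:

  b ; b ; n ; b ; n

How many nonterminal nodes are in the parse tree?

[Seq [E b] ; [Seq [E b] ; [Seq [E n] ; [Seq [E b] ; [Seq [E n]]]]]]

10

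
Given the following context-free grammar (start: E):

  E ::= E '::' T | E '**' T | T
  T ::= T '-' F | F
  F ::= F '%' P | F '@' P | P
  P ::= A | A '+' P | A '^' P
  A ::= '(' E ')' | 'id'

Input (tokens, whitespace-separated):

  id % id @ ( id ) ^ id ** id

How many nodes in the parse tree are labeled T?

[E [E [T [F [F [F [P [A id]]] % [P [A id]]] @ [P [A ( [E [T [F [P [A id]]]]] )] ^ [P [A id]]]]]] ** [T [F [P [A id]]]]]

3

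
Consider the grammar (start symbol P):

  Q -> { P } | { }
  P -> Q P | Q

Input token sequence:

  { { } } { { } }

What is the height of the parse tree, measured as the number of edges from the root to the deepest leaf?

[P [Q { [P [Q { }]] }] [P [Q { [P [Q { }]] }]]]

5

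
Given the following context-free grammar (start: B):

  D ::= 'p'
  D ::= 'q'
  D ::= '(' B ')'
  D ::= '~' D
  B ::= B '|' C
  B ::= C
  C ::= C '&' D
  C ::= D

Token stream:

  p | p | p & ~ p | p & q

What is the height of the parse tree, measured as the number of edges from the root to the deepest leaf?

6

[B [B [B [B [C [D p]]] | [C [D p]]] | [C [C [D p]] & [D ~ [D p]]]] | [C [C [D p]] & [D q]]]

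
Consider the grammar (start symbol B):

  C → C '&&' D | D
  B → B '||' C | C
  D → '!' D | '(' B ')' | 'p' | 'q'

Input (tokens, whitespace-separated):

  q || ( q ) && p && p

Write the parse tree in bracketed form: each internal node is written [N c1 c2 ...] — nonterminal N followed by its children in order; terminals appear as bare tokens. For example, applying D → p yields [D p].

B
B || C
C || C
D || C
q || C
q || C && D
q || C && D && D
q || D && D && D
q || ( B ) && D && D
q || ( C ) && D && D
q || ( D ) && D && D
q || ( q ) && D && D
q || ( q ) && p && D
q || ( q ) && p && p

[B [B [C [D q]]] || [C [C [C [D ( [B [C [D q]]] )]] && [D p]] && [D p]]]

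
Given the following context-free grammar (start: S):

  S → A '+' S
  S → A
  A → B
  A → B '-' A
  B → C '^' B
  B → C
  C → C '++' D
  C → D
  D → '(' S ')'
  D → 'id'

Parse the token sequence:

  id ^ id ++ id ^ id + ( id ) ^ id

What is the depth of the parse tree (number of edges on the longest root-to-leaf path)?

11

[S [A [B [C [D id]] ^ [B [C [C [D id]] ++ [D id]] ^ [B [C [D id]]]]]] + [S [A [B [C [D ( [S [A [B [C [D id]]]]] )]] ^ [B [C [D id]]]]]]]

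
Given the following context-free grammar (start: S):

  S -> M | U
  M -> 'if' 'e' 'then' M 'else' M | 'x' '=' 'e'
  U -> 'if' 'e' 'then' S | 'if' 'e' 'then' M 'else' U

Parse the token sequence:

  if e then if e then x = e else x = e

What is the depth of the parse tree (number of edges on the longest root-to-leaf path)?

[S [U if e then [S [M if e then [M x = e] else [M x = e]]]]]

5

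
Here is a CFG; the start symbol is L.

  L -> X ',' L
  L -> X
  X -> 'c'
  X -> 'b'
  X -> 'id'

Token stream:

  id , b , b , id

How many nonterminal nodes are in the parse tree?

8

[L [X id] , [L [X b] , [L [X b] , [L [X id]]]]]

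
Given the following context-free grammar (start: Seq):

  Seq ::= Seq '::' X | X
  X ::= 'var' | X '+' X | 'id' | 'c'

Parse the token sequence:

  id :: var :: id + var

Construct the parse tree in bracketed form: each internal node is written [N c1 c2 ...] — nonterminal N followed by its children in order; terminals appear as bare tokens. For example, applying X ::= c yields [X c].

[Seq [Seq [Seq [X id]] :: [X var]] :: [X [X id] + [X var]]]

Seq
Seq :: X
Seq :: X :: X
X :: X :: X
id :: X :: X
id :: var :: X
id :: var :: X + X
id :: var :: id + X
id :: var :: id + var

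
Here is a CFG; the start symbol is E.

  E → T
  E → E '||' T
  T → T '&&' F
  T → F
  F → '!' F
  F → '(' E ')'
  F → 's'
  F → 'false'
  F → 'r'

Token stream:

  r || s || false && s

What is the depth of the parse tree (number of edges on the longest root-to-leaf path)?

5

[E [E [E [T [F r]]] || [T [F s]]] || [T [T [F false]] && [F s]]]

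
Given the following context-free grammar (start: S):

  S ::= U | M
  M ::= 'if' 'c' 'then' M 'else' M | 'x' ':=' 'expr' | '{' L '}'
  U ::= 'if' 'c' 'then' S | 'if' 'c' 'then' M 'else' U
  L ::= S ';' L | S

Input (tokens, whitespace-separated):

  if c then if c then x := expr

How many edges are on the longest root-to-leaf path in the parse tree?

[S [U if c then [S [U if c then [S [M x := expr]]]]]]

6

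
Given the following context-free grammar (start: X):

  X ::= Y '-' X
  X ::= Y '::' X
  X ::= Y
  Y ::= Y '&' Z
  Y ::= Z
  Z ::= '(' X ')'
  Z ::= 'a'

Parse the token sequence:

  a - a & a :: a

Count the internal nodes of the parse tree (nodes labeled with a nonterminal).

[X [Y [Z a]] - [X [Y [Y [Z a]] & [Z a]] :: [X [Y [Z a]]]]]

11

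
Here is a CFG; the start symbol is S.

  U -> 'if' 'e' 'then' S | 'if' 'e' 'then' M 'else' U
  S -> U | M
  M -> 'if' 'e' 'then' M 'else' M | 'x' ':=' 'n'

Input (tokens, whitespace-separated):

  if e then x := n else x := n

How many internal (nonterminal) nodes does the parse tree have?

4

[S [M if e then [M x := n] else [M x := n]]]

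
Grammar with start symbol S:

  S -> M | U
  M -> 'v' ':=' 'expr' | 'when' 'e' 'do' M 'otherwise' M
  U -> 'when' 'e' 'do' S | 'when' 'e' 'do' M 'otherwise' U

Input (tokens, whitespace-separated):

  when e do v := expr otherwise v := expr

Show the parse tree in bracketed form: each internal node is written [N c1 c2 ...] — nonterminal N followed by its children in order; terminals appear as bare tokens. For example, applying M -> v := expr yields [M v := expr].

[S [M when e do [M v := expr] otherwise [M v := expr]]]

S
M
when e do M otherwise M
when e do v := expr otherwise M
when e do v := expr otherwise v := expr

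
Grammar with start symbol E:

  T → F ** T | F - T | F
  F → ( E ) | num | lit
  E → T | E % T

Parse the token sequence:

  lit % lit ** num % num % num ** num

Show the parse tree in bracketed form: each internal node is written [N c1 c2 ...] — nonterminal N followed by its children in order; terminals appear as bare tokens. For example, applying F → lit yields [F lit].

E
E % T
E % T % T
E % T % T % T
T % T % T % T
F % T % T % T
lit % T % T % T
lit % F ** T % T % T
lit % lit ** T % T % T
lit % lit ** F % T % T
lit % lit ** num % T % T
lit % lit ** num % F % T
lit % lit ** num % num % T
lit % lit ** num % num % F ** T
lit % lit ** num % num % num ** T
lit % lit ** num % num % num ** F
lit % lit ** num % num % num ** num

[E [E [E [E [T [F lit]]] % [T [F lit] ** [T [F num]]]] % [T [F num]]] % [T [F num] ** [T [F num]]]]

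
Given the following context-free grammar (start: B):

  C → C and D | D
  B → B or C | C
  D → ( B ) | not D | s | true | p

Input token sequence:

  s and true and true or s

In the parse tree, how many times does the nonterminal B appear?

[B [B [C [C [C [D s]] and [D true]] and [D true]]] or [C [D s]]]

2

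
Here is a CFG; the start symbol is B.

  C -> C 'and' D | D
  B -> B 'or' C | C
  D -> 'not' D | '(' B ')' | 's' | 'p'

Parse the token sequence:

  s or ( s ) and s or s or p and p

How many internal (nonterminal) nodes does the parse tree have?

19

[B [B [B [B [C [D s]]] or [C [C [D ( [B [C [D s]]] )]] and [D s]]] or [C [D s]]] or [C [C [D p]] and [D p]]]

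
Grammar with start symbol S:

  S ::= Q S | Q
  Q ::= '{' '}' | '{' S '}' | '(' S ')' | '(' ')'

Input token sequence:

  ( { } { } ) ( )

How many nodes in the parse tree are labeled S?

4

[S [Q ( [S [Q { }] [S [Q { }]]] )] [S [Q ( )]]]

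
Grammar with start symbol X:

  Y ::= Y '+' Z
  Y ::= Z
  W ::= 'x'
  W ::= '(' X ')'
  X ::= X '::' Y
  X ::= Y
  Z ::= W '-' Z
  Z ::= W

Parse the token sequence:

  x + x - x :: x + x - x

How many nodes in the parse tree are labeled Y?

4

[X [X [Y [Y [Z [W x]]] + [Z [W x] - [Z [W x]]]]] :: [Y [Y [Z [W x]]] + [Z [W x] - [Z [W x]]]]]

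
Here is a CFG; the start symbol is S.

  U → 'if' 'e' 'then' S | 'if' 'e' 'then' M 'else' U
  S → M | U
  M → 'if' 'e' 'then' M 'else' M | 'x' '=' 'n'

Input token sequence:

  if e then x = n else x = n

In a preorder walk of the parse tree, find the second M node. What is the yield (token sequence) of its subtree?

x = n

[S [M if e then [M x = n] else [M x = n]]]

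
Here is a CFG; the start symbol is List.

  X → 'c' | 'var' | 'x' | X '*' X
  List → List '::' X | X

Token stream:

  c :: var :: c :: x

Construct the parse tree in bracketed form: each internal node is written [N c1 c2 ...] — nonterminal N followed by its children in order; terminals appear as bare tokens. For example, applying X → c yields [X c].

List
List :: X
List :: X :: X
List :: X :: X :: X
X :: X :: X :: X
c :: X :: X :: X
c :: var :: X :: X
c :: var :: c :: X
c :: var :: c :: x

[List [List [List [List [X c]] :: [X var]] :: [X c]] :: [X x]]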